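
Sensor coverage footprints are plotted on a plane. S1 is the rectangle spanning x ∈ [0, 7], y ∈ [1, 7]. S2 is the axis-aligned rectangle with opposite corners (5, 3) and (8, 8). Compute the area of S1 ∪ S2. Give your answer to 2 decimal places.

By inclusion–exclusion:
Individual areas: |S1| = 42, |S2| = 15.
|S1∩S2|: x∈[5,7], y∈[3,7] → 2·4 = 8.
|S1 ∪ S2| = 57 − 8 = 49.00.

49.00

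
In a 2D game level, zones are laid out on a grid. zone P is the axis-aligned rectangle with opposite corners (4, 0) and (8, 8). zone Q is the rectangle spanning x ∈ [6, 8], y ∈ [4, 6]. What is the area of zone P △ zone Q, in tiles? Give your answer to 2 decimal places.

28.00

|zone P∩zone Q|: x∈[6,8], y∈[4,6] → 2·2 = 4.
|zone P △ zone Q| = |zone P| + |zone Q| − 2·|zone P∩zone Q| = 32 + 4 − 8 = 28.00.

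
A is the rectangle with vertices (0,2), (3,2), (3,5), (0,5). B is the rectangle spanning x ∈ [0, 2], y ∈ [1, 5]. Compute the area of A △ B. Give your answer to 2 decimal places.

5.00

|A∩B|: x∈[0,2], y∈[2,5] → 2·3 = 6.
|A △ B| = |A| + |B| − 2·|A∩B| = 9 + 8 − 12 = 5.00.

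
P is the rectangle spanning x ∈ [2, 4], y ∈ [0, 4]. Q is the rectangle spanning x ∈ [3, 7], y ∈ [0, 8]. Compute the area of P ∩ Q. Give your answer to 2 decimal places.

4.00

|P∩Q|: x∈[3,4], y∈[0,4] → 1·4 = 4.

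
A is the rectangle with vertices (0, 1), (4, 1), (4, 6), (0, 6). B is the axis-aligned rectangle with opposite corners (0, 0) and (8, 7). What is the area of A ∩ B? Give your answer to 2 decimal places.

|A∩B|: x∈[0,4], y∈[1,6] → 4·5 = 20.

20.00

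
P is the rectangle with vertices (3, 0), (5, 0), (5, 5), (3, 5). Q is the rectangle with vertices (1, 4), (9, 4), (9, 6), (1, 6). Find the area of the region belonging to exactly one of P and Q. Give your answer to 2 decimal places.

22.00

|P∩Q|: x∈[3,5], y∈[4,5] → 2·1 = 2.
|P △ Q| = |P| + |Q| − 2·|P∩Q| = 10 + 16 − 4 = 22.00.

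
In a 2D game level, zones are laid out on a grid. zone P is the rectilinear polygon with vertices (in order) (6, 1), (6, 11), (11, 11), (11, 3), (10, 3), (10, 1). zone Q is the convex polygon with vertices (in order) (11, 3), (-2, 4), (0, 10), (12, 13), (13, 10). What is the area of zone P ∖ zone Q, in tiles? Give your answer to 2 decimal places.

|zone P| = 48, |zone P∩zone Q| = 39.0385.
|zone P ∖ zone Q| = |zone P| − |zone P∩zone Q| = 48 − 39.0385 = 8.96.

8.96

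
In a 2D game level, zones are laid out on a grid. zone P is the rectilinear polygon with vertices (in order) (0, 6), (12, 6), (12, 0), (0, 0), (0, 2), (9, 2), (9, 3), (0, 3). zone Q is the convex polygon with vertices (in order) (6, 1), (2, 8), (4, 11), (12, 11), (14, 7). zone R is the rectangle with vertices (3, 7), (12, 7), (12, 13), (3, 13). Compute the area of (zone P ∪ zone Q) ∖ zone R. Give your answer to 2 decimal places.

81.96

|zone P ∪ zone Q| = 117.2143.
|(zone P ∪ zone Q) ∩ zone R| = 35.25.
|(zone P ∪ zone Q) ∖ zone R| = 117.2143 − 35.25 = 81.96.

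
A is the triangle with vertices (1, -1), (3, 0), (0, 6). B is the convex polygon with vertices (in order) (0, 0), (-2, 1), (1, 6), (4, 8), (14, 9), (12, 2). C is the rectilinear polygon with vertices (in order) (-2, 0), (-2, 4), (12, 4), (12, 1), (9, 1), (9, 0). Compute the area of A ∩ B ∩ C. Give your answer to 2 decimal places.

The intersection is the polygon with vertices (0.837,0.14), (0.286,4), (1,4), (2.769,0.462).
By the shoelace formula its area is 5.08.

5.08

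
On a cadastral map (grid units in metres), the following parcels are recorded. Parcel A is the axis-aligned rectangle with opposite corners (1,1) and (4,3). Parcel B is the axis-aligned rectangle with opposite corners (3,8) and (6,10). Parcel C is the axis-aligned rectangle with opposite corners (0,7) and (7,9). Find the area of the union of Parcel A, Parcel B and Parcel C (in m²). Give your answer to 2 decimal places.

23.00

By inclusion–exclusion:
Individual areas: |Parcel A| = 6, |Parcel B| = 6, |Parcel C| = 14.
|Parcel A∩Parcel B| = 0 (no overlap).
|Parcel A∩Parcel C| = 0 (no overlap).
|Parcel B∩Parcel C|: x∈[3,6], y∈[8,9] → 3·1 = 3.
|Parcel A∩Parcel B∩Parcel C| = 0.
|Parcel A ∪ Parcel B ∪ Parcel C| = 26 − 3 + 0 = 23.00.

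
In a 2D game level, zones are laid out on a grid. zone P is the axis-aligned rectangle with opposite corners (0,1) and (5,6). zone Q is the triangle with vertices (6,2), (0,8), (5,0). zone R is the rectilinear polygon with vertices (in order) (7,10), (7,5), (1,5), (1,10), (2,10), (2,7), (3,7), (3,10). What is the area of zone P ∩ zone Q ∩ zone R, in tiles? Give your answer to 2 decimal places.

The intersection is the polygon with vertices (1.25,6), (2,6), (3,5), (1.875,5).
By the shoelace formula its area is 0.94.

0.94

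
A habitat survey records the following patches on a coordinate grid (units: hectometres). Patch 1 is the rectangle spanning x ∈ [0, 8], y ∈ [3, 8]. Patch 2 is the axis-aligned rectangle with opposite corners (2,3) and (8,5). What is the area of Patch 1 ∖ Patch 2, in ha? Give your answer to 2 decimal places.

28.00

|Patch 1∩Patch 2|: x∈[2,8], y∈[3,5] → 6·2 = 12.
|Patch 1| = 40.
|Patch 1 ∖ Patch 2| = |Patch 1| − |Patch 1∩Patch 2| = 40 − 12 = 28.00.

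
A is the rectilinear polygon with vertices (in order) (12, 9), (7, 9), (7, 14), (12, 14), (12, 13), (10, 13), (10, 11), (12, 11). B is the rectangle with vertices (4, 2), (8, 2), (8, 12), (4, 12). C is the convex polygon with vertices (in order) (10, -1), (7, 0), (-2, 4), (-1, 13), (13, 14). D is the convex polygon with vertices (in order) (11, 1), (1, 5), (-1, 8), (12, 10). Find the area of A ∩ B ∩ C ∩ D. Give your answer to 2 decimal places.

The intersection is the polygon with vertices (8,9), (7,9), (7,9.231), (8,9.385).
By the shoelace formula its area is 0.31.

0.31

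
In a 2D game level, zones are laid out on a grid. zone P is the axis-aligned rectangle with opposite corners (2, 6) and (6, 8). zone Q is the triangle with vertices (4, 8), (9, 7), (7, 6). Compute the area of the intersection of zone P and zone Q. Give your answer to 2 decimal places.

0.93

The intersection is the polygon with vertices (6,6.667), (4,8), (6,7.6).
By the shoelace formula its area is 0.93.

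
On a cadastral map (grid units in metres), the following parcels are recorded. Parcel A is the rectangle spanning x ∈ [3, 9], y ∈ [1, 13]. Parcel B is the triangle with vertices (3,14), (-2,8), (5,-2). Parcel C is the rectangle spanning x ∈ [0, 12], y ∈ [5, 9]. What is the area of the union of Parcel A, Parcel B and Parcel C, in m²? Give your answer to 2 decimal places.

By inclusion–exclusion:
Individual areas: |Parcel A| = 72, |Parcel B| = 46, |Parcel C| = 48.
|Parcel A∩Parcel B| = 10.5.
|Parcel A∩Parcel C|: x∈[3,9], y∈[5,9] → 6·4 = 24.
|Parcel B∩Parcel C| = 15.4929.
|Parcel A∩Parcel B∩Parcel C| = 3.5.
|Parcel A ∪ Parcel B ∪ Parcel C| = 166 − 49.9929 + 3.5 = 119.51.

119.51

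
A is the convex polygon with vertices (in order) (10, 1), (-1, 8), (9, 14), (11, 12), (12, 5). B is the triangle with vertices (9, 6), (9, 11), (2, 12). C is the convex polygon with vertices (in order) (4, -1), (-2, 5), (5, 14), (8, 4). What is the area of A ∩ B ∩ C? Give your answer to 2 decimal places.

4.91

The intersection is the polygon with vertices (5.761,11.463), (6.846,7.846), (3.51,10.706), (4.962,11.577).
By the shoelace formula its area is 4.91.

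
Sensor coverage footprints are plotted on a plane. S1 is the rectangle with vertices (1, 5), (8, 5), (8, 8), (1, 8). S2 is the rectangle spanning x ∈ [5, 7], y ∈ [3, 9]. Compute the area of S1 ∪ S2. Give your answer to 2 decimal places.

By inclusion–exclusion:
Individual areas: |S1| = 21, |S2| = 12.
|S1∩S2|: x∈[5,7], y∈[5,8] → 2·3 = 6.
|S1 ∪ S2| = 33 − 6 = 27.00.

27.00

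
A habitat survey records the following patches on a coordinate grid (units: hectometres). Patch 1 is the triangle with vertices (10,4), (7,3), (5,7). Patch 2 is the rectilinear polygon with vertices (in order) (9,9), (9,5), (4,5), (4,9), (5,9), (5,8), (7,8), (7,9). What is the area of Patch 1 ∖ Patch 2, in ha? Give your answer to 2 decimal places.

4.67

|Patch 1| = 7, |Patch 1∩Patch 2| = 2.3333.
|Patch 1 ∖ Patch 2| = |Patch 1| − |Patch 1∩Patch 2| = 7 − 2.3333 = 4.67.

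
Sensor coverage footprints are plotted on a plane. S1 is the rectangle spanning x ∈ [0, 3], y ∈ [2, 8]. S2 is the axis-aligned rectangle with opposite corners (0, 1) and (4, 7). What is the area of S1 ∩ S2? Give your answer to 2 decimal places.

15.00

|S1∩S2|: x∈[0,3], y∈[2,7] → 3·5 = 15.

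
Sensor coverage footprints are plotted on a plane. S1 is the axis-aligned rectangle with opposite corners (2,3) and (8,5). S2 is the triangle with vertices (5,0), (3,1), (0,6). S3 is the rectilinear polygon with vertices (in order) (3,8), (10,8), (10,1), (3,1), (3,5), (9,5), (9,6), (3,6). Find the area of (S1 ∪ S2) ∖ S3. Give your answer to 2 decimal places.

|S1 ∪ S2| = 15.35.
|(S1 ∪ S2) ∩ S3| = 10.8167.
|(S1 ∪ S2) ∖ S3| = 15.35 − 10.8167 = 4.53.

4.53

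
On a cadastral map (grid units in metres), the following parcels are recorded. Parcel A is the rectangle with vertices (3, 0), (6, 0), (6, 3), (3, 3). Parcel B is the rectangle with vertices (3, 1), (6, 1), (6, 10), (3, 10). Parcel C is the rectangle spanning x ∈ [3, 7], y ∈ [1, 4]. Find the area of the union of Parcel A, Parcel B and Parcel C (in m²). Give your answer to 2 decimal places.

By inclusion–exclusion:
Individual areas: |Parcel A| = 9, |Parcel B| = 27, |Parcel C| = 12.
|Parcel A∩Parcel B|: x∈[3,6], y∈[1,3] → 3·2 = 6.
|Parcel A∩Parcel C|: x∈[3,6], y∈[1,3] → 3·2 = 6.
|Parcel B∩Parcel C|: x∈[3,6], y∈[1,4] → 3·3 = 9.
|Parcel A∩Parcel B∩Parcel C| = 6.
|Parcel A ∪ Parcel B ∪ Parcel C| = 48 − 21 + 6 = 33.00.

33.00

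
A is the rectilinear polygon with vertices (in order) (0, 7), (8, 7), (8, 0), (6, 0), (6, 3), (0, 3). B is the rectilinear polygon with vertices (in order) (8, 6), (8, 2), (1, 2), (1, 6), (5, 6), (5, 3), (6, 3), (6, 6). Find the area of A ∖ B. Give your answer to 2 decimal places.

18.00

|A| = 38, |A∩B| = 20.
|A ∖ B| = |A| − |A∩B| = 38 − 20 = 18.00.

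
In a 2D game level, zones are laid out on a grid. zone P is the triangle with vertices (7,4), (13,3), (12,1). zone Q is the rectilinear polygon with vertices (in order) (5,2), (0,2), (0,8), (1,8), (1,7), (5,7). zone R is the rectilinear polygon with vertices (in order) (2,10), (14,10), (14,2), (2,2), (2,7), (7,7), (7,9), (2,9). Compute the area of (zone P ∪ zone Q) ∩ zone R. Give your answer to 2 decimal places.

|zone P ∪ zone Q| = 32.5.
|(zone P ∪ zone Q) ∩ zone R| = 20.42.

20.42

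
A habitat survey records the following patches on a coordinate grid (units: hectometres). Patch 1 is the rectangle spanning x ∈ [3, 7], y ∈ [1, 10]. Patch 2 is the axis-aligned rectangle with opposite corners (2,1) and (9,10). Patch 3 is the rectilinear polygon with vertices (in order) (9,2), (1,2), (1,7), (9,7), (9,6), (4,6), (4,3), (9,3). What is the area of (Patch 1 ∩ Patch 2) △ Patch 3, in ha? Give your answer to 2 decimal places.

39.00

|Patch 1 ∩ Patch 2| = 36.
|(Patch 1 ∩ Patch 2) ∩ Patch 3| = 11.
|(Patch 1 ∩ Patch 2) △ Patch 3| = 36 + 25 − 22 = 39.00.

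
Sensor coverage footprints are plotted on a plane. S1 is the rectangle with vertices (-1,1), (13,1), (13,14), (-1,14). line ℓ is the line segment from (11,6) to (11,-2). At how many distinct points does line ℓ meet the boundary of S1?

The segment meets the boundary at (11,1).

1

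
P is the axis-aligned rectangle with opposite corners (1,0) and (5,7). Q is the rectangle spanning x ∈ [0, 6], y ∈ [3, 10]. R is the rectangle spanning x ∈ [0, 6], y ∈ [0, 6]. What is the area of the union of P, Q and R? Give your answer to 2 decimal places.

By inclusion–exclusion:
Individual areas: |P| = 28, |Q| = 42, |R| = 36.
|P∩Q|: x∈[1,5], y∈[3,7] → 4·4 = 16.
|P∩R|: x∈[1,5], y∈[0,6] → 4·6 = 24.
|Q∩R|: x∈[0,6], y∈[3,6] → 6·3 = 18.
|P∩Q∩R| = 12.
|P ∪ Q ∪ R| = 106 − 58 + 12 = 60.00.

60.00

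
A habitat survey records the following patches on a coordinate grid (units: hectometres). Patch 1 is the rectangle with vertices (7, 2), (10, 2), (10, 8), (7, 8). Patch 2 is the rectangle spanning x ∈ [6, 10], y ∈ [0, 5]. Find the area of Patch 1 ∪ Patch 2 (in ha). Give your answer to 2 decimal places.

By inclusion–exclusion:
Individual areas: |Patch 1| = 18, |Patch 2| = 20.
|Patch 1∩Patch 2|: x∈[7,10], y∈[2,5] → 3·3 = 9.
|Patch 1 ∪ Patch 2| = 38 − 9 = 29.00.

29.00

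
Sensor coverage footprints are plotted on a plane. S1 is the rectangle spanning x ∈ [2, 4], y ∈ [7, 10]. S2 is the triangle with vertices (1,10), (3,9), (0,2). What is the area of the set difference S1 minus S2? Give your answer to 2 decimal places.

4.61

|S1| = 6, |S1∩S2| = 1.3929.
|S1 ∖ S2| = |S1| − |S1∩S2| = 6 − 1.3929 = 4.61.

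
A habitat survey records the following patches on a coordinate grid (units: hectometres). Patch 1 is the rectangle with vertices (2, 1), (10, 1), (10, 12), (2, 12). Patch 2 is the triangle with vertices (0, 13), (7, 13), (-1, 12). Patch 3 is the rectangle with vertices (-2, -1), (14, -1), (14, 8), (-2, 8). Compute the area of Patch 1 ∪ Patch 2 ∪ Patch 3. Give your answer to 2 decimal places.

179.50

By inclusion–exclusion:
Individual areas: |Patch 1| = 88, |Patch 2| = 3.5, |Patch 3| = 144.
|Patch 1∩Patch 2| = 0.
|Patch 1∩Patch 3|: x∈[2,10], y∈[1,8] → 8·7 = 56.
|Patch 2∩Patch 3| = 0.
|Patch 1∩Patch 2∩Patch 3| = 0.
|Patch 1 ∪ Patch 2 ∪ Patch 3| = 235.5 − 56 + 0 = 179.50.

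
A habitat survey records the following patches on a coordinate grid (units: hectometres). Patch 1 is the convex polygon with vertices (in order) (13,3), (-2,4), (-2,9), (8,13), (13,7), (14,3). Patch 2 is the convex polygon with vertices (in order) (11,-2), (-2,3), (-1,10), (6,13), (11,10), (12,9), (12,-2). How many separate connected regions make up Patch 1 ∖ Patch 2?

3

Patch 1 ∖ Patch 2 splits into 3 disjoint pieces (area 6.5667, area 2.6565, area 1.92).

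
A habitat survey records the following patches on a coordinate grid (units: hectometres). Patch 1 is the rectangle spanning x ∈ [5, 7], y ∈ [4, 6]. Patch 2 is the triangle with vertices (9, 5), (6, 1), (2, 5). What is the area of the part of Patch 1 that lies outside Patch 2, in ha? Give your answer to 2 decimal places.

2.00

|Patch 1| = 4, |Patch 1∩Patch 2| = 2.
|Patch 1 ∖ Patch 2| = |Patch 1| − |Patch 1∩Patch 2| = 4 − 2 = 2.00.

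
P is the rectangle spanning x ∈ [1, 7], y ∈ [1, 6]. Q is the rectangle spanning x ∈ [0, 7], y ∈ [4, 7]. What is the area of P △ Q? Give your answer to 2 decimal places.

27.00

|P∩Q|: x∈[1,7], y∈[4,6] → 6·2 = 12.
|P △ Q| = |P| + |Q| − 2·|P∩Q| = 30 + 21 − 24 = 27.00.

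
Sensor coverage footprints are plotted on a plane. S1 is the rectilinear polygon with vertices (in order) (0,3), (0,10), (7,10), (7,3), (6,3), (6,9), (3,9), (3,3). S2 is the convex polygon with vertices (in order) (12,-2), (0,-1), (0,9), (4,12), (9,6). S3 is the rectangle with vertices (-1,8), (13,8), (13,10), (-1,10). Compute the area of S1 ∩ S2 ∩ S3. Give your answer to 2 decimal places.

9.27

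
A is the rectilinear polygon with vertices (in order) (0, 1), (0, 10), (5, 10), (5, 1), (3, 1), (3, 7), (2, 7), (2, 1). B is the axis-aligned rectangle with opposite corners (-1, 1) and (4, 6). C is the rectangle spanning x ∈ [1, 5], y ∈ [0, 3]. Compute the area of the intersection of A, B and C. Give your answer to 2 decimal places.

4.00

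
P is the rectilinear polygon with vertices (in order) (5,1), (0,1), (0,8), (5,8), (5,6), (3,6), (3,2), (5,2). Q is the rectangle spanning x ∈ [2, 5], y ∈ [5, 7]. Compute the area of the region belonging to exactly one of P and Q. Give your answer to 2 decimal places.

|P| = 27, |Q| = 6, |P∩Q| = 4.
|P △ Q| = |P| + |Q| − 2·|P∩Q| = 27 + 6 − 8 = 25.00.

25.00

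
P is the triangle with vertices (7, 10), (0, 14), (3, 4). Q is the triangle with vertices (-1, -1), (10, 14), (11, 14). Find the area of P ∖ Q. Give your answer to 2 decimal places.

28.22

|P| = 29, |P∩Q| = 0.7796.
|P ∖ Q| = |P| − |P∩Q| = 29 − 0.7796 = 28.22.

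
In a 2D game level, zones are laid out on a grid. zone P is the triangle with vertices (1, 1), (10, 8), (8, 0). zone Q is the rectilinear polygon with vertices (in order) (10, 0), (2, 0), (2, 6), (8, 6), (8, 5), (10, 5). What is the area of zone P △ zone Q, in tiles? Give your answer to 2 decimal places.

|zone P| = 29, |zone Q| = 46, |zone P∩zone Q| = 25.0933.
|zone P △ zone Q| = |zone P| + |zone Q| − 2·|zone P∩zone Q| = 29 + 46 − 50.1865 = 24.81.

24.81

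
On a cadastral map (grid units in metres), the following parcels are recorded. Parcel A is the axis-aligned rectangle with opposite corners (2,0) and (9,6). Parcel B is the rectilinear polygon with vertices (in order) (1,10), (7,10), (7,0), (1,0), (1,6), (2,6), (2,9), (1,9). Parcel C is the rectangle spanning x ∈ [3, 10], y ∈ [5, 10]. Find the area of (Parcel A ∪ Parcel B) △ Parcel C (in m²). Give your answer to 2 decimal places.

60.00

|Parcel A ∪ Parcel B| = 69.
|(Parcel A ∪ Parcel B) ∩ Parcel C| = 22.
|(Parcel A ∪ Parcel B) △ Parcel C| = 69 + 35 − 44 = 60.00.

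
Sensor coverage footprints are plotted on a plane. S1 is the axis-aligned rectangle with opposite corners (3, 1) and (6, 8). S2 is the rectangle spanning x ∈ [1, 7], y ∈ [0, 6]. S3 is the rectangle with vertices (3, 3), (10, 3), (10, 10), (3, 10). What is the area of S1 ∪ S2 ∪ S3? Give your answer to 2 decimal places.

73.00

By inclusion–exclusion:
Individual areas: |S1| = 21, |S2| = 36, |S3| = 49.
|S1∩S2|: x∈[3,6], y∈[1,6] → 3·5 = 15.
|S1∩S3|: x∈[3,6], y∈[3,8] → 3·5 = 15.
|S2∩S3|: x∈[3,7], y∈[3,6] → 4·3 = 12.
|S1∩S2∩S3| = 9.
|S1 ∪ S2 ∪ S3| = 106 − 42 + 9 = 73.00.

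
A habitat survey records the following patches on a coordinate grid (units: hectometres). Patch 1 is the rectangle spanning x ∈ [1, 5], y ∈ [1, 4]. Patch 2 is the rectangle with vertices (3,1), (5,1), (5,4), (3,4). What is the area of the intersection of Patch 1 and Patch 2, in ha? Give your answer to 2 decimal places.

6.00

|Patch 1∩Patch 2|: x∈[3,5], y∈[1,4] → 2·3 = 6.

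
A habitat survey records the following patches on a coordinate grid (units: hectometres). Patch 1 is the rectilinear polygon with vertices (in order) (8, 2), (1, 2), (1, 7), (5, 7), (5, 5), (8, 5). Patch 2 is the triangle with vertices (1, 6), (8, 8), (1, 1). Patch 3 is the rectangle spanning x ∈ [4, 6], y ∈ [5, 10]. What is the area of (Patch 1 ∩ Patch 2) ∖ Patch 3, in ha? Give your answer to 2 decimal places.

11.79

|Patch 1 ∩ Patch 2| = 13.75.
|(Patch 1 ∩ Patch 2) ∩ Patch 3| = 1.9643.
|(Patch 1 ∩ Patch 2) ∖ Patch 3| = 13.75 − 1.9643 = 11.79.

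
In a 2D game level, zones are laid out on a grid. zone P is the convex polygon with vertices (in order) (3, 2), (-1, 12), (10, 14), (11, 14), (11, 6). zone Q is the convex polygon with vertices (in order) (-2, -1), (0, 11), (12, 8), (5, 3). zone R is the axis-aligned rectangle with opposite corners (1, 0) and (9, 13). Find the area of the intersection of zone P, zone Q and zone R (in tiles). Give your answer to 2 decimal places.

The intersection is the polygon with vertices (9,8.75), (9,5.857), (5,3), (3,2), (1,7), (1,10.75).
By the shoelace formula its area is 46.29.

46.29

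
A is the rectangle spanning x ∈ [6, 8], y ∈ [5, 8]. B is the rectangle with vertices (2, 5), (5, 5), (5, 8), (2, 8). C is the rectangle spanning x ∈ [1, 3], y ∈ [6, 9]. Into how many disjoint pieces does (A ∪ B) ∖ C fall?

2

(A ∪ B) ∖ C splits into 2 disjoint pieces (area 6, area 7).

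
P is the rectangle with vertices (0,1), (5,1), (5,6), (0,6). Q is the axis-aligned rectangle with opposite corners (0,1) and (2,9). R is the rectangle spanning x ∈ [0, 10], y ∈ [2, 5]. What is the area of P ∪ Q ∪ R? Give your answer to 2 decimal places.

46.00

By inclusion–exclusion:
Individual areas: |P| = 25, |Q| = 16, |R| = 30.
|P∩Q|: x∈[0,2], y∈[1,6] → 2·5 = 10.
|P∩R|: x∈[0,5], y∈[2,5] → 5·3 = 15.
|Q∩R|: x∈[0,2], y∈[2,5] → 2·3 = 6.
|P∩Q∩R| = 6.
|P ∪ Q ∪ R| = 71 − 31 + 6 = 46.00.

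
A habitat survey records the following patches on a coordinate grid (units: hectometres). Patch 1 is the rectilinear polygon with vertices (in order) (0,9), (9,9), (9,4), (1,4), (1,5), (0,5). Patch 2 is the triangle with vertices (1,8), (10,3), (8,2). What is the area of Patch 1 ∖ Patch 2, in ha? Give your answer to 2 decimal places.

|Patch 1| = 44, |Patch 1∩Patch 2| = 5.0667.
|Patch 1 ∖ Patch 2| = |Patch 1| − |Patch 1∩Patch 2| = 44 − 5.0667 = 38.93.

38.93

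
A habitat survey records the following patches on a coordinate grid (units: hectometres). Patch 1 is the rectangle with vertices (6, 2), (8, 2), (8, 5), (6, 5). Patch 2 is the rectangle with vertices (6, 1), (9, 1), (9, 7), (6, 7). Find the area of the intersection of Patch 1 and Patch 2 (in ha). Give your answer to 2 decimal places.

|Patch 1∩Patch 2|: x∈[6,8], y∈[2,5] → 2·3 = 6.

6.00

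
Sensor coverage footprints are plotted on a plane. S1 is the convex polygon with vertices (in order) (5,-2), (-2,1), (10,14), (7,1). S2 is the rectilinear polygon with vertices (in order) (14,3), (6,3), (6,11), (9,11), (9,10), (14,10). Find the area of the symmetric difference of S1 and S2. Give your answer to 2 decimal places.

|S1| = 72, |S2| = 59, |S1∩S2| = 18.0641.
|S1 △ S2| = |S1| + |S2| − 2·|S1∩S2| = 72 + 59 − 36.1282 = 94.87.

94.87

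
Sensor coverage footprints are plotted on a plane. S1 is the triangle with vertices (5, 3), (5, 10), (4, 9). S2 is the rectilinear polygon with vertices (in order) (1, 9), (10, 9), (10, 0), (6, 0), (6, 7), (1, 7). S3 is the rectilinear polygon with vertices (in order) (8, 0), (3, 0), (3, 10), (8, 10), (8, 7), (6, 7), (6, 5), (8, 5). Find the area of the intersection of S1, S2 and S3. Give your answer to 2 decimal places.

1.67

The intersection is the polygon with vertices (4.333,7), (4,9), (5,9), (5,7).
By the shoelace formula its area is 1.67.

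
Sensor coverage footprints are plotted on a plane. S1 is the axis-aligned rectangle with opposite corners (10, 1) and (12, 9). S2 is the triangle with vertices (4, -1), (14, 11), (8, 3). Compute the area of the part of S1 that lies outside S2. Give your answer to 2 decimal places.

|S1| = 16, |S1∩S2| = 0.8.
|S1 ∖ S2| = |S1| − |S1∩S2| = 16 − 0.8 = 15.20.

15.20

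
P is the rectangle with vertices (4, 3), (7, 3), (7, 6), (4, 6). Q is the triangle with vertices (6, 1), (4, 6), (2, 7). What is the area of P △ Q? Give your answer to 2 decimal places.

|P| = 9, |Q| = 4, |P∩Q| = 1.4667.
|P △ Q| = |P| + |Q| − 2·|P∩Q| = 9 + 4 − 2.9333 = 10.07.

10.07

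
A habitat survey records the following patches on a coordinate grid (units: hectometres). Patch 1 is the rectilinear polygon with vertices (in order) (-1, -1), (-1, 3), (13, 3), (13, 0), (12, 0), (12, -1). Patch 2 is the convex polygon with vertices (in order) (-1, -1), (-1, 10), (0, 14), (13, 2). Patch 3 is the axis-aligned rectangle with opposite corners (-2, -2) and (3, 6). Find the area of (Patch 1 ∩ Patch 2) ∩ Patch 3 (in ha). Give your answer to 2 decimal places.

14.29

The region (Patch 1 ∩ Patch 2) ∩ Patch 3 is the polygon with vertices (3,3), (3,-0.143), (-1,-1), (-1,3).
By the shoelace formula its area is 14.29.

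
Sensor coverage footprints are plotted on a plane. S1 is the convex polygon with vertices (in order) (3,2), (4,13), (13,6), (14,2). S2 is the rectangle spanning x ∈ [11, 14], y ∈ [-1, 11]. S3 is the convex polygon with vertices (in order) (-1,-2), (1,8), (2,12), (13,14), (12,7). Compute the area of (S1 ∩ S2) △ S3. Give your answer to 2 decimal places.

126.50

|S1 ∩ S2| = 11.5556.
|(S1 ∩ S2) ∩ S3| = 0.5296.
|(S1 ∩ S2) △ S3| = 11.5556 + 116 − 1.0592 = 126.50.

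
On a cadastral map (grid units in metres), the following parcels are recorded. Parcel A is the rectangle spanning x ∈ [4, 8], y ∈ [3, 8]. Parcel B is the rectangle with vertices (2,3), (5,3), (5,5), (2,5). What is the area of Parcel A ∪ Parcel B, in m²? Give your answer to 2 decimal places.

24.00

By inclusion–exclusion:
Individual areas: |Parcel A| = 20, |Parcel B| = 6.
|Parcel A∩Parcel B|: x∈[4,5], y∈[3,5] → 1·2 = 2.
|Parcel A ∪ Parcel B| = 26 − 2 = 24.00.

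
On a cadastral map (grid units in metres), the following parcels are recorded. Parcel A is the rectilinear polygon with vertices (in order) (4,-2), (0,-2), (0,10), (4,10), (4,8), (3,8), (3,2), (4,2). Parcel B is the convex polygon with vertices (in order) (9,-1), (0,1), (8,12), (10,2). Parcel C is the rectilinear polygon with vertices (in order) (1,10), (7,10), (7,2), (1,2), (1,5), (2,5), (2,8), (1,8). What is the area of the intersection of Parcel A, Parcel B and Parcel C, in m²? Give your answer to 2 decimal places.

3.50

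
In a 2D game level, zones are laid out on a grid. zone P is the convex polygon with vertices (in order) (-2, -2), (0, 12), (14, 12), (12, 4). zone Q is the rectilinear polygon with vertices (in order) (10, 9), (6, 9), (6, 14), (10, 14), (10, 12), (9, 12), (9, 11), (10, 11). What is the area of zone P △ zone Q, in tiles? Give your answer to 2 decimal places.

|zone P| = 148, |zone Q| = 19, |zone P∩zone Q| = 11.
|zone P △ zone Q| = |zone P| + |zone Q| − 2·|zone P∩zone Q| = 148 + 19 − 22 = 145.00.

145.00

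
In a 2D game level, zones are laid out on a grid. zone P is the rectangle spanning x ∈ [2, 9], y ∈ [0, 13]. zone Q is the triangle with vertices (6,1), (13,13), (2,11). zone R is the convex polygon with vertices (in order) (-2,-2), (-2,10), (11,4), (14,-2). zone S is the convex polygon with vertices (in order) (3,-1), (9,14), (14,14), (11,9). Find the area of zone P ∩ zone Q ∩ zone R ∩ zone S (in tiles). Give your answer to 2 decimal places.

The intersection is the polygon with vertices (4.9,3.75), (5.935,6.338), (8.079,5.348), (5.533,2.167).
By the shoelace formula its area is 6.31.

6.31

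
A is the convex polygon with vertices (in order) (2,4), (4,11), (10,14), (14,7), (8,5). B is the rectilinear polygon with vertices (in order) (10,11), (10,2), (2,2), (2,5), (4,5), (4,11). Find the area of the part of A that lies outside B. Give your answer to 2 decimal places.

30.81

|A| = 69, |A∩B| = 38.1905.
|A ∖ B| = |A| − |A∩B| = 69 − 38.1905 = 30.81.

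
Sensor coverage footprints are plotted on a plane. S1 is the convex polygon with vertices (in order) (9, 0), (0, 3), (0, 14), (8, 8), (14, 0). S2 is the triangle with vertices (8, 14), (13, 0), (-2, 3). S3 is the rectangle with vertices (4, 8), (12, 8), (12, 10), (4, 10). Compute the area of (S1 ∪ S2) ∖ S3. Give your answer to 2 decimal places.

112.13

|S1 ∪ S2| = 123.7025.
|(S1 ∪ S2) ∩ S3| = 11.5714.
|(S1 ∪ S2) ∖ S3| = 123.7025 − 11.5714 = 112.13.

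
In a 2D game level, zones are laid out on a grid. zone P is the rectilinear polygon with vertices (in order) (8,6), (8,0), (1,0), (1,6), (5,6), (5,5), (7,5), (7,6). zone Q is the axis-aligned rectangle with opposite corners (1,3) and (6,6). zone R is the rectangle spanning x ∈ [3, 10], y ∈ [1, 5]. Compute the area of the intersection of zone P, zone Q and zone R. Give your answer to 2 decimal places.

The intersection is the polygon with vertices (6,5), (6,3), (3,3), (3,5), (5,5).
By the shoelace formula its area is 6.00.

6.00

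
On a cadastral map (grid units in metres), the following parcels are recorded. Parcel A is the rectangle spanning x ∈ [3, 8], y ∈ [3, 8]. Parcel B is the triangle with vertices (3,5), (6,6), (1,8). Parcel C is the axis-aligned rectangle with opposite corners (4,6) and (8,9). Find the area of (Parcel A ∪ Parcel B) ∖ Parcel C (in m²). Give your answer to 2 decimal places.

|Parcel A ∪ Parcel B| = 27.2.
|(Parcel A ∪ Parcel B) ∩ Parcel C| = 8.
|(Parcel A ∪ Parcel B) ∖ Parcel C| = 27.2 − 8 = 19.20.

19.20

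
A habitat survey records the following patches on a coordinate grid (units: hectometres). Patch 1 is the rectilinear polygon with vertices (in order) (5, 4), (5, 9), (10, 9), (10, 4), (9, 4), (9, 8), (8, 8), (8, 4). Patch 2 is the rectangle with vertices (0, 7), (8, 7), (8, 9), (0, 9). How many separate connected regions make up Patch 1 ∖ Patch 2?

Patch 1 ∖ Patch 2 splits into 2 disjoint pieces (area 9, area 6).

2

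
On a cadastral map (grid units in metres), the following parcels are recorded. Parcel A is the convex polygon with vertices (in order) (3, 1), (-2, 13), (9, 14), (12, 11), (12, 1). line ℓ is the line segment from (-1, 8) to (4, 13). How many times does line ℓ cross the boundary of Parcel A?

1

The segment meets the boundary at (-0.235,8.765).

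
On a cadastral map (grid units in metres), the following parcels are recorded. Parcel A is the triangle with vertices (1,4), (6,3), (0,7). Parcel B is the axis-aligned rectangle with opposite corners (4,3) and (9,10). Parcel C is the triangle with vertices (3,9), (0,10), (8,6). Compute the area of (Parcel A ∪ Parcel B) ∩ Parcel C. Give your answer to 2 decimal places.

0.80

The region (Parcel A ∪ Parcel B) ∩ Parcel C is the polygon with vertices (4,8.4), (8,6), (4,8).
By the shoelace formula its area is 0.80.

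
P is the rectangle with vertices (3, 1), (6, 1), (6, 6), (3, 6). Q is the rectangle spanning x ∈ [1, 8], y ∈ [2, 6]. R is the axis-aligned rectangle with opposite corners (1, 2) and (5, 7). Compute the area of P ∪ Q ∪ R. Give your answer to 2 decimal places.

35.00

By inclusion–exclusion:
Individual areas: |P| = 15, |Q| = 28, |R| = 20.
|P∩Q|: x∈[3,6], y∈[2,6] → 3·4 = 12.
|P∩R|: x∈[3,5], y∈[2,6] → 2·4 = 8.
|Q∩R|: x∈[1,5], y∈[2,6] → 4·4 = 16.
|P∩Q∩R| = 8.
|P ∪ Q ∪ R| = 63 − 36 + 8 = 35.00.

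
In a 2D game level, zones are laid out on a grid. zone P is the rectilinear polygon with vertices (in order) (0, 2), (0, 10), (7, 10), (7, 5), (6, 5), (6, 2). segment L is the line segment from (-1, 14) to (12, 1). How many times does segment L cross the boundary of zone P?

2

The segment meets the boundary at (7,6), (3,10).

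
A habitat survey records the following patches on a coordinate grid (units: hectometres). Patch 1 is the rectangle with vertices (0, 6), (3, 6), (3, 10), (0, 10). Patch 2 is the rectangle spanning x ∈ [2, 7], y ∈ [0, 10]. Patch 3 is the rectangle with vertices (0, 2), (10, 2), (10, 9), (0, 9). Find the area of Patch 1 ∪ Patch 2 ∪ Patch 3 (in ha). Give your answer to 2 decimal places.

By inclusion–exclusion:
Individual areas: |Patch 1| = 12, |Patch 2| = 50, |Patch 3| = 70.
|Patch 1∩Patch 2|: x∈[2,3], y∈[6,10] → 1·4 = 4.
|Patch 1∩Patch 3|: x∈[0,3], y∈[6,9] → 3·3 = 9.
|Patch 2∩Patch 3|: x∈[2,7], y∈[2,9] → 5·7 = 35.
|Patch 1∩Patch 2∩Patch 3| = 3.
|Patch 1 ∪ Patch 2 ∪ Patch 3| = 132 − 48 + 3 = 87.00.

87.00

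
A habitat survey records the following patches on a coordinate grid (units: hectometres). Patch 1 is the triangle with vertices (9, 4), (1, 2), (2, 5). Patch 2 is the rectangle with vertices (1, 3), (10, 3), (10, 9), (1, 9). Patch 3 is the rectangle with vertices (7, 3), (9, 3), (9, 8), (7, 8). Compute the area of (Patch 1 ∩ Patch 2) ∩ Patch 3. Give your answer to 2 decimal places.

The region (Patch 1 ∩ Patch 2) ∩ Patch 3 is the polygon with vertices (9,4), (7,3.5), (7,4.286).
By the shoelace formula its area is 0.79.

0.79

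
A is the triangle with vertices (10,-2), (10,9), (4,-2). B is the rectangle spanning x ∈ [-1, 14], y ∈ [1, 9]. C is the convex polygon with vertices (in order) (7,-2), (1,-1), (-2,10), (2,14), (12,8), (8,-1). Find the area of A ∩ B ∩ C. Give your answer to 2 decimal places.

The intersection is the polygon with vertices (5.636,1), (10,9), (10,3.5), (8.889,1).
By the shoelace formula its area is 16.07.

16.07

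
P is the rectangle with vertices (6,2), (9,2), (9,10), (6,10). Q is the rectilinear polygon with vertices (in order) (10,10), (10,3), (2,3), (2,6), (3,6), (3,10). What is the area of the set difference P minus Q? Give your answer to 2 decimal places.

3.00

|P| = 24, |P∩Q| = 21.
|P ∖ Q| = |P| − |P∩Q| = 24 − 21 = 3.00.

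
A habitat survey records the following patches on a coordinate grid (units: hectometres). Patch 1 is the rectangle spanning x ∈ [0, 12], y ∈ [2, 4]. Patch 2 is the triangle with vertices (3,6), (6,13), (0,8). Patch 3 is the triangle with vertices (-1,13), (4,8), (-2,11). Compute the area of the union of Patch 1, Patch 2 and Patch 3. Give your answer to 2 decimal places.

43.87

By inclusion–exclusion:
Individual areas: |Patch 1| = 24, |Patch 2| = 13.5, |Patch 3| = 7.5.
|Patch 1∩Patch 2| = 0.
|Patch 1∩Patch 3| = 0.
|Patch 2∩Patch 3| = 1.1334.
|Patch 1∩Patch 2∩Patch 3| = 0.
|Patch 1 ∪ Patch 2 ∪ Patch 3| = 45 − 1.1334 + 0 = 43.87.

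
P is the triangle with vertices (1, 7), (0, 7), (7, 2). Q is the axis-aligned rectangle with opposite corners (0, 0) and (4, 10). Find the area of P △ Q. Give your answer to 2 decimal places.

|P| = 2.5, |Q| = 40, |P∩Q| = 1.9643.
|P △ Q| = |P| + |Q| − 2·|P∩Q| = 2.5 + 40 − 3.9286 = 38.57.

38.57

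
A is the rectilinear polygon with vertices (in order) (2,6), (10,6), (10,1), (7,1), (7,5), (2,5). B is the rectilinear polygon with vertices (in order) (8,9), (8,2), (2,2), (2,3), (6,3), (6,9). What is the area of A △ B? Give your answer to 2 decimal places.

28.00

|A| = 20, |B| = 18, |A∩B| = 5.
|A △ B| = |A| + |B| − 2·|A∩B| = 20 + 18 − 10 = 28.00.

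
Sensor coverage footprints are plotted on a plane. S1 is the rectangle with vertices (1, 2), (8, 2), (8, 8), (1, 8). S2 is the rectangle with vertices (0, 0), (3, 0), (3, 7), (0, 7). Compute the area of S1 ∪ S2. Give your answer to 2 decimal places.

By inclusion–exclusion:
Individual areas: |S1| = 42, |S2| = 21.
|S1∩S2|: x∈[1,3], y∈[2,7] → 2·5 = 10.
|S1 ∪ S2| = 63 − 10 = 53.00.

53.00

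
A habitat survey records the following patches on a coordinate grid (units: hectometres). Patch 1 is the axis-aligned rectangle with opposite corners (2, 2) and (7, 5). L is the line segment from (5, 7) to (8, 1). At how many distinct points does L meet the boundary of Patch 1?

2

The segment meets the boundary at (6,5), (7,3).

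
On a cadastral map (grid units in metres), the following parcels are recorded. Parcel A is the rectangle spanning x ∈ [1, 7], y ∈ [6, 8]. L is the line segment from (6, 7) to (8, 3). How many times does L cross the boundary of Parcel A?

The segment meets the boundary at (6.5,6).

1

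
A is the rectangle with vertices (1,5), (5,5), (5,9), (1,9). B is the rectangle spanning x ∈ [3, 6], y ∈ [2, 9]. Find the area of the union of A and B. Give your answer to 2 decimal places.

29.00

By inclusion–exclusion:
Individual areas: |A| = 16, |B| = 21.
|A∩B|: x∈[3,5], y∈[5,9] → 2·4 = 8.
|A ∪ B| = 37 − 8 = 29.00.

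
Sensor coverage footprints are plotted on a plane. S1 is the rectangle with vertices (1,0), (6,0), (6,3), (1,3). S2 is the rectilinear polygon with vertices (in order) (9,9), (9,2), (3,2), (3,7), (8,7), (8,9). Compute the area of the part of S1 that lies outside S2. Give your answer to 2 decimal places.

12.00

|S1| = 15, |S1∩S2| = 3.
|S1 ∖ S2| = |S1| − |S1∩S2| = 15 − 3 = 12.00.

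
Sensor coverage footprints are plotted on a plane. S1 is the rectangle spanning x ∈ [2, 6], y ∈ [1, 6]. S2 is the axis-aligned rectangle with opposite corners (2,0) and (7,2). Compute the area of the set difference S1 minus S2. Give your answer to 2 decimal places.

|S1∩S2|: x∈[2,6], y∈[1,2] → 4·1 = 4.
|S1| = 20.
|S1 ∖ S2| = |S1| − |S1∩S2| = 20 − 4 = 16.00.

16.00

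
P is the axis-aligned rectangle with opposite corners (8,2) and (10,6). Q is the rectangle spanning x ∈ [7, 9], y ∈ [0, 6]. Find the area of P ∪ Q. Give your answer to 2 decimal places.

By inclusion–exclusion:
Individual areas: |P| = 8, |Q| = 12.
|P∩Q|: x∈[8,9], y∈[2,6] → 1·4 = 4.
|P ∪ Q| = 20 − 4 = 16.00.

16.00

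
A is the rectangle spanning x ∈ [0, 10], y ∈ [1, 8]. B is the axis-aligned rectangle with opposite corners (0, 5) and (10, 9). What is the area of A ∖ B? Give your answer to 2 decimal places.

40.00

|A∩B|: x∈[0,10], y∈[5,8] → 10·3 = 30.
|A| = 70.
|A ∖ B| = |A| − |A∩B| = 70 − 30 = 40.00.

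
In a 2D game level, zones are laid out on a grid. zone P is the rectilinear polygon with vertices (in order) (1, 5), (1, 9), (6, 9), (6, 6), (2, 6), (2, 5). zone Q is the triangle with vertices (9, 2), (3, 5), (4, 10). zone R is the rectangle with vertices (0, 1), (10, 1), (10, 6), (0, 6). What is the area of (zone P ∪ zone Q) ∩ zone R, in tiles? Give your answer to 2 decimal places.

10.90

|zone P ∪ zone Q| = 26.5125.
|(zone P ∪ zone Q) ∩ zone R| = 10.90.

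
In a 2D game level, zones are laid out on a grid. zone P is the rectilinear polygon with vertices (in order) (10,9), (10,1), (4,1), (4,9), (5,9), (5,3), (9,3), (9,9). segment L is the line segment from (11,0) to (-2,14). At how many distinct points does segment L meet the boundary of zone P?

4

The segment meets the boundary at (4,7.538), (5,6.462), (10,1.077), (8.214,3).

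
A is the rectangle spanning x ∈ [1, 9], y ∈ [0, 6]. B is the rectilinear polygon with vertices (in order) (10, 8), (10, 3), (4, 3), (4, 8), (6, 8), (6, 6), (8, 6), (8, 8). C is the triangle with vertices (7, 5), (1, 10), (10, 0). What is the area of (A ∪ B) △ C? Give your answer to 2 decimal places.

|A ∪ B| = 59.
|(A ∪ B) ∩ C| = 5.9722.
|(A ∪ B) △ C| = 59 + 7.5 − 11.9444 = 54.56.

54.56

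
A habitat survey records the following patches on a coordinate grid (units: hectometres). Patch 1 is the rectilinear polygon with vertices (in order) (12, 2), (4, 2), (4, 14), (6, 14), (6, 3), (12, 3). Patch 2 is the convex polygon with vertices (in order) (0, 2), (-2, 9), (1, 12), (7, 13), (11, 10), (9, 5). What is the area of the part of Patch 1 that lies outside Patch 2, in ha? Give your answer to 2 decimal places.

|Patch 1| = 30, |Patch 1∩Patch 2| = 18.
|Patch 1 ∖ Patch 2| = |Patch 1| − |Patch 1∩Patch 2| = 30 − 18 = 12.00.

12.00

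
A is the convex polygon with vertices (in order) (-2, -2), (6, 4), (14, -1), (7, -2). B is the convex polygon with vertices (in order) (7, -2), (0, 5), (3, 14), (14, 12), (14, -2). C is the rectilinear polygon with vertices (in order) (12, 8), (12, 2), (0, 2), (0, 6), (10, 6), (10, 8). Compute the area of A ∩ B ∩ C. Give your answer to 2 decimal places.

The intersection is the polygon with vertices (9.2,2), (3.333,2), (6,4).
By the shoelace formula its area is 5.87.

5.87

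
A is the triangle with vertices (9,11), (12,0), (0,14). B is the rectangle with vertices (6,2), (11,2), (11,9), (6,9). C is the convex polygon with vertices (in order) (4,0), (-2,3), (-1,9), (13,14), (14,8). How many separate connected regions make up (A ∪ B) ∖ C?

2

(A ∪ B) ∖ C splits into 2 disjoint pieces (area 9.6476, area 8.5365).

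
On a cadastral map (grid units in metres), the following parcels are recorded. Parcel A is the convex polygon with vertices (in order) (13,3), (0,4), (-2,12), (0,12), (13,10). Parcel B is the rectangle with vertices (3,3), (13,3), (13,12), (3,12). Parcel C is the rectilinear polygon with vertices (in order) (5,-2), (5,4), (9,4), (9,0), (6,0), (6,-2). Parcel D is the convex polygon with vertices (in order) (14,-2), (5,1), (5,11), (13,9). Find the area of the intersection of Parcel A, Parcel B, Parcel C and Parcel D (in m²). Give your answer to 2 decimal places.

2.15

The intersection is the polygon with vertices (5,4), (9,4), (9,3.308), (5,3.615).
By the shoelace formula its area is 2.15.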